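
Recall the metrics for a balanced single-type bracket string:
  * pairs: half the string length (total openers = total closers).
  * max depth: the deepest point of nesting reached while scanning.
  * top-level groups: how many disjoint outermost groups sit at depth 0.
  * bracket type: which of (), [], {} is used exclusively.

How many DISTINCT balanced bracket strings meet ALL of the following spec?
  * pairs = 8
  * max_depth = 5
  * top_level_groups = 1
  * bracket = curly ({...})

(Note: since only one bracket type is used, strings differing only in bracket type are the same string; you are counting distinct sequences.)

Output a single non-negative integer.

Spec: pairs=8 depth=5 groups=1
Count(depth <= 5) = 365
Count(depth <= 4) = 233
Count(depth == 5) = 365 - 233 = 132

Answer: 132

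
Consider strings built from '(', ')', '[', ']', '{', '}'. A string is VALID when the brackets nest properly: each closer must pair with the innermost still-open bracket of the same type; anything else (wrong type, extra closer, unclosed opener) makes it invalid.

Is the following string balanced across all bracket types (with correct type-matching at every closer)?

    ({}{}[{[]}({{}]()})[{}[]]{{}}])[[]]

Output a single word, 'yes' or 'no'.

Answer: no

Derivation:
pos 0: push '('; stack = (
pos 1: push '{'; stack = ({
pos 2: '}' matches '{'; pop; stack = (
pos 3: push '{'; stack = ({
pos 4: '}' matches '{'; pop; stack = (
pos 5: push '['; stack = ([
pos 6: push '{'; stack = ([{
pos 7: push '['; stack = ([{[
pos 8: ']' matches '['; pop; stack = ([{
pos 9: '}' matches '{'; pop; stack = ([
pos 10: push '('; stack = ([(
pos 11: push '{'; stack = ([({
pos 12: push '{'; stack = ([({{
pos 13: '}' matches '{'; pop; stack = ([({
pos 14: saw closer ']' but top of stack is '{' (expected '}') → INVALID
Verdict: type mismatch at position 14: ']' closes '{' → no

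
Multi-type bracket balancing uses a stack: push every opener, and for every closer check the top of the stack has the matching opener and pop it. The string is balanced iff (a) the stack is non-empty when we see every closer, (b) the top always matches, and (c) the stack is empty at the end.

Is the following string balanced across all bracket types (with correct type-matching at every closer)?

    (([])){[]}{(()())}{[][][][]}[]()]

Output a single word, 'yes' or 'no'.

Answer: no

Derivation:
pos 0: push '('; stack = (
pos 1: push '('; stack = ((
pos 2: push '['; stack = (([
pos 3: ']' matches '['; pop; stack = ((
pos 4: ')' matches '('; pop; stack = (
pos 5: ')' matches '('; pop; stack = (empty)
pos 6: push '{'; stack = {
pos 7: push '['; stack = {[
pos 8: ']' matches '['; pop; stack = {
pos 9: '}' matches '{'; pop; stack = (empty)
pos 10: push '{'; stack = {
pos 11: push '('; stack = {(
pos 12: push '('; stack = {((
pos 13: ')' matches '('; pop; stack = {(
pos 14: push '('; stack = {((
pos 15: ')' matches '('; pop; stack = {(
pos 16: ')' matches '('; pop; stack = {
pos 17: '}' matches '{'; pop; stack = (empty)
pos 18: push '{'; stack = {
pos 19: push '['; stack = {[
pos 20: ']' matches '['; pop; stack = {
pos 21: push '['; stack = {[
pos 22: ']' matches '['; pop; stack = {
pos 23: push '['; stack = {[
pos 24: ']' matches '['; pop; stack = {
pos 25: push '['; stack = {[
pos 26: ']' matches '['; pop; stack = {
pos 27: '}' matches '{'; pop; stack = (empty)
pos 28: push '['; stack = [
pos 29: ']' matches '['; pop; stack = (empty)
pos 30: push '('; stack = (
pos 31: ')' matches '('; pop; stack = (empty)
pos 32: saw closer ']' but stack is empty → INVALID
Verdict: unmatched closer ']' at position 32 → no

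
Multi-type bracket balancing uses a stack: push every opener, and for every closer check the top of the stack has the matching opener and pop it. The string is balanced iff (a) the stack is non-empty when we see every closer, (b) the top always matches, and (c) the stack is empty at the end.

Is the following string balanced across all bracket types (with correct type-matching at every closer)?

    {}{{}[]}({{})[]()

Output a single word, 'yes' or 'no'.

pos 0: push '{'; stack = {
pos 1: '}' matches '{'; pop; stack = (empty)
pos 2: push '{'; stack = {
pos 3: push '{'; stack = {{
pos 4: '}' matches '{'; pop; stack = {
pos 5: push '['; stack = {[
pos 6: ']' matches '['; pop; stack = {
pos 7: '}' matches '{'; pop; stack = (empty)
pos 8: push '('; stack = (
pos 9: push '{'; stack = ({
pos 10: push '{'; stack = ({{
pos 11: '}' matches '{'; pop; stack = ({
pos 12: saw closer ')' but top of stack is '{' (expected '}') → INVALID
Verdict: type mismatch at position 12: ')' closes '{' → no

Answer: no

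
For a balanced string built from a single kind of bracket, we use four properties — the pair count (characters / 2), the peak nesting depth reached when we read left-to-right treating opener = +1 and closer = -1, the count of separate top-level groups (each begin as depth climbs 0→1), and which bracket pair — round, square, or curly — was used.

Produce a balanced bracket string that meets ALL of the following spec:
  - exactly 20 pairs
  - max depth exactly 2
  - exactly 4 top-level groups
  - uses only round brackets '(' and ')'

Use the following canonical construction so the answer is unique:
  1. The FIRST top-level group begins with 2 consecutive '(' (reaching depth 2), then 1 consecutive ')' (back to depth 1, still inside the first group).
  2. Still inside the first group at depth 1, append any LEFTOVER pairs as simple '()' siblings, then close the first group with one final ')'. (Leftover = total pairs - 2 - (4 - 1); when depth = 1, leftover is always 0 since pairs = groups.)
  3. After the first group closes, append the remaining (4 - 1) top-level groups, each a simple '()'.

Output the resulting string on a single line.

Spec: pairs=20 depth=2 groups=4
Leftover pairs = 20 - 2 - (4-1) = 15
First group: deep chain of depth 2 + 15 sibling pairs
Remaining 3 groups: simple '()' each

Answer: (()()()()()()()()()()()()()()()())()()()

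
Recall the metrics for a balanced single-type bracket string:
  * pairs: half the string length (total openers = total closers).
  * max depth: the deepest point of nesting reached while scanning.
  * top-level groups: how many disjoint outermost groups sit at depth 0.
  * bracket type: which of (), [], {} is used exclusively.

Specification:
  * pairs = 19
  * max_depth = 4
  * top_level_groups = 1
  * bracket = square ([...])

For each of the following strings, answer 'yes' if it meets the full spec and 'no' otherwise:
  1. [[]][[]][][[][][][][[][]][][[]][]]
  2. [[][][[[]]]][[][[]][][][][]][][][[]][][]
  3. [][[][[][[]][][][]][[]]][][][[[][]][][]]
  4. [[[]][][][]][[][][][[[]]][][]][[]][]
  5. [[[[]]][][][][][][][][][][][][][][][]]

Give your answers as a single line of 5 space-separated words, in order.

String 1 '[[]][[]][][[][][][][[][]][][[]][]]': depth seq [1 2 1 0 1 2 1 0 1 0 1 2 1 2 1 2 1 2 1 2 3 2 3 2 1 2 1 2 3 2 1 2 1 0]
  -> pairs=17 depth=3 groups=4 -> no
String 2 '[[][][[[]]]][[][[]][][][][]][][][[]][][]': depth seq [1 2 1 2 1 2 3 4 3 2 1 0 1 2 1 2 3 2 1 2 1 2 1 2 1 2 1 0 1 0 1 0 1 2 1 0 1 0 1 0]
  -> pairs=20 depth=4 groups=7 -> no
String 3 '[][[][[][[]][][][]][[]]][][][[[][]][][]]': depth seq [1 0 1 2 1 2 3 2 3 4 3 2 3 2 3 2 3 2 1 2 3 2 1 0 1 0 1 0 1 2 3 2 3 2 1 2 1 2 1 0]
  -> pairs=20 depth=4 groups=5 -> no
String 4 '[[[]][][][]][[][][][[[]]][][]][[]][]': depth seq [1 2 3 2 1 2 1 2 1 2 1 0 1 2 1 2 1 2 1 2 3 4 3 2 1 2 1 2 1 0 1 2 1 0 1 0]
  -> pairs=18 depth=4 groups=4 -> no
String 5 '[[[[]]][][][][][][][][][][][][][][][]]': depth seq [1 2 3 4 3 2 1 2 1 2 1 2 1 2 1 2 1 2 1 2 1 2 1 2 1 2 1 2 1 2 1 2 1 2 1 2 1 0]
  -> pairs=19 depth=4 groups=1 -> yes

Answer: no no no no yes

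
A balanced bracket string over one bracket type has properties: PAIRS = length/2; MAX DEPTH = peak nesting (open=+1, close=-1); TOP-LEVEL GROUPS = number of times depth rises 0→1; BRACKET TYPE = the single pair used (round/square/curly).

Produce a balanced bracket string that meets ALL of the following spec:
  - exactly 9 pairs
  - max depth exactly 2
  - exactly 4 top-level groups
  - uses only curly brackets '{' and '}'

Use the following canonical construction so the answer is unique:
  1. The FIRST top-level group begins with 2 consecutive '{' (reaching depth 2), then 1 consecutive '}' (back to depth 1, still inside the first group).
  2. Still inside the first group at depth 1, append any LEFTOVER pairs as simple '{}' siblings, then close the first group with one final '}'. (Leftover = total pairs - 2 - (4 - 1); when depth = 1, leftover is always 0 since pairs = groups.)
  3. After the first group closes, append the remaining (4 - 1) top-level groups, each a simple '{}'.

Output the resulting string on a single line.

Spec: pairs=9 depth=2 groups=4
Leftover pairs = 9 - 2 - (4-1) = 4
First group: deep chain of depth 2 + 4 sibling pairs
Remaining 3 groups: simple '{}' each

Answer: {{}{}{}{}{}}{}{}{}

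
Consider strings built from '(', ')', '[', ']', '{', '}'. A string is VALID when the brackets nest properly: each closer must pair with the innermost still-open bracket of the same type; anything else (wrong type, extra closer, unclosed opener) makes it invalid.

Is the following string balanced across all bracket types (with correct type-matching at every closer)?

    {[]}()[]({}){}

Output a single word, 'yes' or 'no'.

pos 0: push '{'; stack = {
pos 1: push '['; stack = {[
pos 2: ']' matches '['; pop; stack = {
pos 3: '}' matches '{'; pop; stack = (empty)
pos 4: push '('; stack = (
pos 5: ')' matches '('; pop; stack = (empty)
pos 6: push '['; stack = [
pos 7: ']' matches '['; pop; stack = (empty)
pos 8: push '('; stack = (
pos 9: push '{'; stack = ({
pos 10: '}' matches '{'; pop; stack = (
pos 11: ')' matches '('; pop; stack = (empty)
pos 12: push '{'; stack = {
pos 13: '}' matches '{'; pop; stack = (empty)
end: stack empty → VALID
Verdict: properly nested → yes

Answer: yes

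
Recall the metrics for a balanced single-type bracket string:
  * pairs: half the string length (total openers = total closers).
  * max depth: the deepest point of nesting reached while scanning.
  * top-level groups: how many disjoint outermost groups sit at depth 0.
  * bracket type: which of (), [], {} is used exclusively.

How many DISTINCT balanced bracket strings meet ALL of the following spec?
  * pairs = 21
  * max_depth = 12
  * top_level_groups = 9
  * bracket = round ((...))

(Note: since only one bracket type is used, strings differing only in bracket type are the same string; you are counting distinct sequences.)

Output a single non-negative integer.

Answer: 261

Derivation:
Spec: pairs=21 depth=12 groups=9
Count(depth <= 12) = 96768351
Count(depth <= 11) = 96768090
Count(depth == 12) = 96768351 - 96768090 = 261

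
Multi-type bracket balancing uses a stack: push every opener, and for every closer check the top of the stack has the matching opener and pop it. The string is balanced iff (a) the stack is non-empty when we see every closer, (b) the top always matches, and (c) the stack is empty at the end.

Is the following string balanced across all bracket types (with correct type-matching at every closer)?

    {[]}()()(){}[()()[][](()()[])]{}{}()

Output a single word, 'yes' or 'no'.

pos 0: push '{'; stack = {
pos 1: push '['; stack = {[
pos 2: ']' matches '['; pop; stack = {
pos 3: '}' matches '{'; pop; stack = (empty)
pos 4: push '('; stack = (
pos 5: ')' matches '('; pop; stack = (empty)
pos 6: push '('; stack = (
pos 7: ')' matches '('; pop; stack = (empty)
pos 8: push '('; stack = (
pos 9: ')' matches '('; pop; stack = (empty)
pos 10: push '{'; stack = {
pos 11: '}' matches '{'; pop; stack = (empty)
pos 12: push '['; stack = [
pos 13: push '('; stack = [(
pos 14: ')' matches '('; pop; stack = [
pos 15: push '('; stack = [(
pos 16: ')' matches '('; pop; stack = [
pos 17: push '['; stack = [[
pos 18: ']' matches '['; pop; stack = [
pos 19: push '['; stack = [[
pos 20: ']' matches '['; pop; stack = [
pos 21: push '('; stack = [(
pos 22: push '('; stack = [((
pos 23: ')' matches '('; pop; stack = [(
pos 24: push '('; stack = [((
pos 25: ')' matches '('; pop; stack = [(
pos 26: push '['; stack = [([
pos 27: ']' matches '['; pop; stack = [(
pos 28: ')' matches '('; pop; stack = [
pos 29: ']' matches '['; pop; stack = (empty)
pos 30: push '{'; stack = {
pos 31: '}' matches '{'; pop; stack = (empty)
pos 32: push '{'; stack = {
pos 33: '}' matches '{'; pop; stack = (empty)
pos 34: push '('; stack = (
pos 35: ')' matches '('; pop; stack = (empty)
end: stack empty → VALID
Verdict: properly nested → yes

Answer: yes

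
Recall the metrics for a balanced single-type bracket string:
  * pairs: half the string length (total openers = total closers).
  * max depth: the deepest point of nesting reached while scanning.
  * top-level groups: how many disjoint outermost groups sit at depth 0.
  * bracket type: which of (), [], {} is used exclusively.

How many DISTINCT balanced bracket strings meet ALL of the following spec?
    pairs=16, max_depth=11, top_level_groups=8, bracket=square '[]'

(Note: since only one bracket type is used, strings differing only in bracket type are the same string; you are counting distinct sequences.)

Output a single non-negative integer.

Answer: 0

Derivation:
Spec: pairs=16 depth=11 groups=8
Count(depth <= 11) = 245157
Count(depth <= 10) = 245157
Count(depth == 11) = 245157 - 245157 = 0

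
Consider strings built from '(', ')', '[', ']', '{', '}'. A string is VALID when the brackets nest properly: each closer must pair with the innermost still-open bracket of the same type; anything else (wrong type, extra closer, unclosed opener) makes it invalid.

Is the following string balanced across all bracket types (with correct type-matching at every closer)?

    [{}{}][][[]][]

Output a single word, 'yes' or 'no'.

Answer: yes

Derivation:
pos 0: push '['; stack = [
pos 1: push '{'; stack = [{
pos 2: '}' matches '{'; pop; stack = [
pos 3: push '{'; stack = [{
pos 4: '}' matches '{'; pop; stack = [
pos 5: ']' matches '['; pop; stack = (empty)
pos 6: push '['; stack = [
pos 7: ']' matches '['; pop; stack = (empty)
pos 8: push '['; stack = [
pos 9: push '['; stack = [[
pos 10: ']' matches '['; pop; stack = [
pos 11: ']' matches '['; pop; stack = (empty)
pos 12: push '['; stack = [
pos 13: ']' matches '['; pop; stack = (empty)
end: stack empty → VALID
Verdict: properly nested → yes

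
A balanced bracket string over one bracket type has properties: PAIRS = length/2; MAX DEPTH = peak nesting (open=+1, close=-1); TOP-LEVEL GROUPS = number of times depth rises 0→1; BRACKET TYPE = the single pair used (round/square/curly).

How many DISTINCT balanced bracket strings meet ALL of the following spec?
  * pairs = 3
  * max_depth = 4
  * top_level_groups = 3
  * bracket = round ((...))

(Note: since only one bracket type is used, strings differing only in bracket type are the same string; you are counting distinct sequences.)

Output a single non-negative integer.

Spec: pairs=3 depth=4 groups=3
Count(depth <= 4) = 1
Count(depth <= 3) = 1
Count(depth == 4) = 1 - 1 = 0

Answer: 0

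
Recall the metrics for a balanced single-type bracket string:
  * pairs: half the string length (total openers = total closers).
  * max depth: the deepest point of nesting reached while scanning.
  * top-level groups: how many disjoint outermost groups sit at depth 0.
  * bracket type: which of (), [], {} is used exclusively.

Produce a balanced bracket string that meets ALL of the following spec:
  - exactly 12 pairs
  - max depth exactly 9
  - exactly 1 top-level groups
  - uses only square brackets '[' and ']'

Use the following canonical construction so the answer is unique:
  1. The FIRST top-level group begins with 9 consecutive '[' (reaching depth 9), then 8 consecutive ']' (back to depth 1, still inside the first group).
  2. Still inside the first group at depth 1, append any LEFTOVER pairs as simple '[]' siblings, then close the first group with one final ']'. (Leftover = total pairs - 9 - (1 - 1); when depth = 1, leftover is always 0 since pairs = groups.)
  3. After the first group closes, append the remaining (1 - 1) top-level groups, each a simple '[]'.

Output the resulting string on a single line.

Answer: [[[[[[[[[]]]]]]]][][][]]

Derivation:
Spec: pairs=12 depth=9 groups=1
Leftover pairs = 12 - 9 - (1-1) = 3
First group: deep chain of depth 9 + 3 sibling pairs
Remaining 0 groups: simple '[]' each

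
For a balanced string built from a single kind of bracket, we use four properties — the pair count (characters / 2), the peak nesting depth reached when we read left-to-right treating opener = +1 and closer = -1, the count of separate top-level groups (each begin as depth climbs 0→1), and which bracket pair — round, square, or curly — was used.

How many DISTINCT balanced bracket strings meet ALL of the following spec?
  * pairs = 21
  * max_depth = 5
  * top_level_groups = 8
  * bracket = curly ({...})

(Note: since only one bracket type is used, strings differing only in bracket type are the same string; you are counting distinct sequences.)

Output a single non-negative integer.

Spec: pairs=21 depth=5 groups=8
Count(depth <= 5) = 166875552
Count(depth <= 4) = 101188224
Count(depth == 5) = 166875552 - 101188224 = 65687328

Answer: 65687328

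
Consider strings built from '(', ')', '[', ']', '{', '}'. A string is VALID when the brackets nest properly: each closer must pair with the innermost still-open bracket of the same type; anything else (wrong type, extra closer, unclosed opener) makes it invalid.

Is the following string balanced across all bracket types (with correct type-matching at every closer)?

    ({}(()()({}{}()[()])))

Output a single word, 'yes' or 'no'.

Answer: yes

Derivation:
pos 0: push '('; stack = (
pos 1: push '{'; stack = ({
pos 2: '}' matches '{'; pop; stack = (
pos 3: push '('; stack = ((
pos 4: push '('; stack = (((
pos 5: ')' matches '('; pop; stack = ((
pos 6: push '('; stack = (((
pos 7: ')' matches '('; pop; stack = ((
pos 8: push '('; stack = (((
pos 9: push '{'; stack = ((({
pos 10: '}' matches '{'; pop; stack = (((
pos 11: push '{'; stack = ((({
pos 12: '}' matches '{'; pop; stack = (((
pos 13: push '('; stack = ((((
pos 14: ')' matches '('; pop; stack = (((
pos 15: push '['; stack = ((([
pos 16: push '('; stack = ((([(
pos 17: ')' matches '('; pop; stack = ((([
pos 18: ']' matches '['; pop; stack = (((
pos 19: ')' matches '('; pop; stack = ((
pos 20: ')' matches '('; pop; stack = (
pos 21: ')' matches '('; pop; stack = (empty)
end: stack empty → VALID
Verdict: properly nested → yes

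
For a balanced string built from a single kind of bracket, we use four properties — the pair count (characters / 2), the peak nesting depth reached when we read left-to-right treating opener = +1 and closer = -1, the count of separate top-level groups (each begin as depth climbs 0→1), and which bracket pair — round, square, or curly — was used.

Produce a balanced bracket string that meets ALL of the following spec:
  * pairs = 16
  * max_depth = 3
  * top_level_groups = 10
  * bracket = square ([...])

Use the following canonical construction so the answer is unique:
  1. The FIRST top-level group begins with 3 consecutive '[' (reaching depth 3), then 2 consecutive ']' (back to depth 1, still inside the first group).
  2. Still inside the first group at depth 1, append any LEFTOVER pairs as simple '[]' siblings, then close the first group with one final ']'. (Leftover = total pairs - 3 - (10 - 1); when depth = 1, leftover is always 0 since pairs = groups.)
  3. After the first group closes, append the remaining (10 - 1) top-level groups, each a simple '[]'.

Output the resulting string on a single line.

Spec: pairs=16 depth=3 groups=10
Leftover pairs = 16 - 3 - (10-1) = 4
First group: deep chain of depth 3 + 4 sibling pairs
Remaining 9 groups: simple '[]' each

Answer: [[[]][][][][]][][][][][][][][][]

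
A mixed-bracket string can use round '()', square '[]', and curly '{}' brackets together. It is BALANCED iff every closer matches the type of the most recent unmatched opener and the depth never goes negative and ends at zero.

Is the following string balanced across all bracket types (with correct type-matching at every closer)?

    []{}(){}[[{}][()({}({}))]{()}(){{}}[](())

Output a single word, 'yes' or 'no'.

Answer: no

Derivation:
pos 0: push '['; stack = [
pos 1: ']' matches '['; pop; stack = (empty)
pos 2: push '{'; stack = {
pos 3: '}' matches '{'; pop; stack = (empty)
pos 4: push '('; stack = (
pos 5: ')' matches '('; pop; stack = (empty)
pos 6: push '{'; stack = {
pos 7: '}' matches '{'; pop; stack = (empty)
pos 8: push '['; stack = [
pos 9: push '['; stack = [[
pos 10: push '{'; stack = [[{
pos 11: '}' matches '{'; pop; stack = [[
pos 12: ']' matches '['; pop; stack = [
pos 13: push '['; stack = [[
pos 14: push '('; stack = [[(
pos 15: ')' matches '('; pop; stack = [[
pos 16: push '('; stack = [[(
pos 17: push '{'; stack = [[({
pos 18: '}' matches '{'; pop; stack = [[(
pos 19: push '('; stack = [[((
pos 20: push '{'; stack = [[(({
pos 21: '}' matches '{'; pop; stack = [[((
pos 22: ')' matches '('; pop; stack = [[(
pos 23: ')' matches '('; pop; stack = [[
pos 24: ']' matches '['; pop; stack = [
pos 25: push '{'; stack = [{
pos 26: push '('; stack = [{(
pos 27: ')' matches '('; pop; stack = [{
pos 28: '}' matches '{'; pop; stack = [
pos 29: push '('; stack = [(
pos 30: ')' matches '('; pop; stack = [
pos 31: push '{'; stack = [{
pos 32: push '{'; stack = [{{
pos 33: '}' matches '{'; pop; stack = [{
pos 34: '}' matches '{'; pop; stack = [
pos 35: push '['; stack = [[
pos 36: ']' matches '['; pop; stack = [
pos 37: push '('; stack = [(
pos 38: push '('; stack = [((
pos 39: ')' matches '('; pop; stack = [(
pos 40: ')' matches '('; pop; stack = [
end: stack still non-empty ([) → INVALID
Verdict: unclosed openers at end: [ → no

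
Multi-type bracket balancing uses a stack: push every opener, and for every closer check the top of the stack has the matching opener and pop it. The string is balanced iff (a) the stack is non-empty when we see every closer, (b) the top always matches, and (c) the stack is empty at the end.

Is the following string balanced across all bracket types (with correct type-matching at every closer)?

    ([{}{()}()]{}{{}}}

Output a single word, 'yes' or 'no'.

pos 0: push '('; stack = (
pos 1: push '['; stack = ([
pos 2: push '{'; stack = ([{
pos 3: '}' matches '{'; pop; stack = ([
pos 4: push '{'; stack = ([{
pos 5: push '('; stack = ([{(
pos 6: ')' matches '('; pop; stack = ([{
pos 7: '}' matches '{'; pop; stack = ([
pos 8: push '('; stack = ([(
pos 9: ')' matches '('; pop; stack = ([
pos 10: ']' matches '['; pop; stack = (
pos 11: push '{'; stack = ({
pos 12: '}' matches '{'; pop; stack = (
pos 13: push '{'; stack = ({
pos 14: push '{'; stack = ({{
pos 15: '}' matches '{'; pop; stack = ({
pos 16: '}' matches '{'; pop; stack = (
pos 17: saw closer '}' but top of stack is '(' (expected ')') → INVALID
Verdict: type mismatch at position 17: '}' closes '(' → no

Answer: no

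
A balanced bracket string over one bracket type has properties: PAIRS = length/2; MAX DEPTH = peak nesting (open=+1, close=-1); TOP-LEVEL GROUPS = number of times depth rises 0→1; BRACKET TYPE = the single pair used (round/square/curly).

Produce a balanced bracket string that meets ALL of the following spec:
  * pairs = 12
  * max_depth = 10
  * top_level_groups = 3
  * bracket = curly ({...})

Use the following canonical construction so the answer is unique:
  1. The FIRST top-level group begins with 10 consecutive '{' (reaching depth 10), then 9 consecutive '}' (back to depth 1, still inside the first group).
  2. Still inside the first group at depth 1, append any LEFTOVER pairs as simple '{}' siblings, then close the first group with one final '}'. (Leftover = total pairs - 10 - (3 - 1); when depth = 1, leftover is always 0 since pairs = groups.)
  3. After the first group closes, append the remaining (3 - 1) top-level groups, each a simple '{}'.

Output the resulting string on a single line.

Answer: {{{{{{{{{{}}}}}}}}}}{}{}

Derivation:
Spec: pairs=12 depth=10 groups=3
Leftover pairs = 12 - 10 - (3-1) = 0
First group: deep chain of depth 10 + 0 sibling pairs
Remaining 2 groups: simple '{}' each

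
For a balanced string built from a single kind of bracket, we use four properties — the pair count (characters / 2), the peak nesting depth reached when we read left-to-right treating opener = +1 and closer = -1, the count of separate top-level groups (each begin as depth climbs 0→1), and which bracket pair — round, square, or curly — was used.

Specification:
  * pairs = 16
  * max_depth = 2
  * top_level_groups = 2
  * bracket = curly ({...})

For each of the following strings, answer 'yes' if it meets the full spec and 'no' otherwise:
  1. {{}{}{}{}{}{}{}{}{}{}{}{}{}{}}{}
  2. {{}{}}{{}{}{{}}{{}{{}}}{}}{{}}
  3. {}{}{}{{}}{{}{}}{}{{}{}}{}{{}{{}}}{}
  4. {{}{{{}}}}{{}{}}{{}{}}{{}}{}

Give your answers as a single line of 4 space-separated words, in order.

String 1 '{{}{}{}{}{}{}{}{}{}{}{}{}{}{}}{}': depth seq [1 2 1 2 1 2 1 2 1 2 1 2 1 2 1 2 1 2 1 2 1 2 1 2 1 2 1 2 1 0 1 0]
  -> pairs=16 depth=2 groups=2 -> yes
String 2 '{{}{}}{{}{}{{}}{{}{{}}}{}}{{}}': depth seq [1 2 1 2 1 0 1 2 1 2 1 2 3 2 1 2 3 2 3 4 3 2 1 2 1 0 1 2 1 0]
  -> pairs=15 depth=4 groups=3 -> no
String 3 '{}{}{}{{}}{{}{}}{}{{}{}}{}{{}{{}}}{}': depth seq [1 0 1 0 1 0 1 2 1 0 1 2 1 2 1 0 1 0 1 2 1 2 1 0 1 0 1 2 1 2 3 2 1 0 1 0]
  -> pairs=18 depth=3 groups=10 -> no
String 4 '{{}{{{}}}}{{}{}}{{}{}}{{}}{}': depth seq [1 2 1 2 3 4 3 2 1 0 1 2 1 2 1 0 1 2 1 2 1 0 1 2 1 0 1 0]
  -> pairs=14 depth=4 groups=5 -> no

Answer: yes no no no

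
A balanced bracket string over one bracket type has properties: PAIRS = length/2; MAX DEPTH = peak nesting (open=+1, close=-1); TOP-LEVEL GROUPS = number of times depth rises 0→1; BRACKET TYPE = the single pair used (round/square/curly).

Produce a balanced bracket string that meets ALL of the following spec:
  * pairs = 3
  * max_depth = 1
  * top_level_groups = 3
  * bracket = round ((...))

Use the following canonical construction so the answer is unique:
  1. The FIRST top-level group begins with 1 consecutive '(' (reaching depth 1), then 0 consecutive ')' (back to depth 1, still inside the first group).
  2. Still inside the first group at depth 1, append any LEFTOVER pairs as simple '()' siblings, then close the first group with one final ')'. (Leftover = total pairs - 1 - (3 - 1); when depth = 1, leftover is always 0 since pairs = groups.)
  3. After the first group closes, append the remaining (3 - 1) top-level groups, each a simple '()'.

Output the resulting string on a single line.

Spec: pairs=3 depth=1 groups=3
Leftover pairs = 3 - 1 - (3-1) = 0
First group: deep chain of depth 1 + 0 sibling pairs
Remaining 2 groups: simple '()' each

Answer: ()()()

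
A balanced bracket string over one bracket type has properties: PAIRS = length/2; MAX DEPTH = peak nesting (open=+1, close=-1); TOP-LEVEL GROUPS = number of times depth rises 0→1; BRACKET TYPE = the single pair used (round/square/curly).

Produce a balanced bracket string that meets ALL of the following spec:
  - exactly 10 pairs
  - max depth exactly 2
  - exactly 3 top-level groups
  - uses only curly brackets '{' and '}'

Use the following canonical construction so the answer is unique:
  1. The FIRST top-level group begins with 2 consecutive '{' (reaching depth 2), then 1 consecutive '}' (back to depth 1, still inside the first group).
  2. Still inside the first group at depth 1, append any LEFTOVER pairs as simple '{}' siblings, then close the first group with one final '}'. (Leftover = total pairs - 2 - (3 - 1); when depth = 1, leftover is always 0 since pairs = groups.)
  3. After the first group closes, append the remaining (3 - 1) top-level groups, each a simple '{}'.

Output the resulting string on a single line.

Answer: {{}{}{}{}{}{}{}}{}{}

Derivation:
Spec: pairs=10 depth=2 groups=3
Leftover pairs = 10 - 2 - (3-1) = 6
First group: deep chain of depth 2 + 6 sibling pairs
Remaining 2 groups: simple '{}' each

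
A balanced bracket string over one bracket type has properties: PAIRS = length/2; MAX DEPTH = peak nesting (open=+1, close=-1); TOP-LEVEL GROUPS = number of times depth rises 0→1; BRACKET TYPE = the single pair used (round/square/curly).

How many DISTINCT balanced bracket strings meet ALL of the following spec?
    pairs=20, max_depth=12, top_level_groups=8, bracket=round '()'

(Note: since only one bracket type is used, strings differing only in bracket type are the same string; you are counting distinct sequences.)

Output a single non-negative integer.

Answer: 224

Derivation:
Spec: pairs=20 depth=12 groups=8
Count(depth <= 12) = 56448202
Count(depth <= 11) = 56447978
Count(depth == 12) = 56448202 - 56447978 = 224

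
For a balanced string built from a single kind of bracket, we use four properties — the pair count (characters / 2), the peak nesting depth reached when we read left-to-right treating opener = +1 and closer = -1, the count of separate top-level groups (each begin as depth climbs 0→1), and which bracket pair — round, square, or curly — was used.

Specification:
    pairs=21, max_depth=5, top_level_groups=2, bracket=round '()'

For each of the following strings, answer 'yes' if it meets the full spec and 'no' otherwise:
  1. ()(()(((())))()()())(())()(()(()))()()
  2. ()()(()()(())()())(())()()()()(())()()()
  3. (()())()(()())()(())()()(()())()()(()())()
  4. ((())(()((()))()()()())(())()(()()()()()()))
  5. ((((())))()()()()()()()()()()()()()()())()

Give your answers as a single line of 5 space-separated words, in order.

Answer: no no no no yes

Derivation:
String 1 '()(()(((())))()()())(())()(()(()))()()': depth seq [1 0 1 2 1 2 3 4 5 4 3 2 1 2 1 2 1 2 1 0 1 2 1 0 1 0 1 2 1 2 3 2 1 0 1 0 1 0]
  -> pairs=19 depth=5 groups=7 -> no
String 2 '()()(()()(())()())(())()()()()(())()()()': depth seq [1 0 1 0 1 2 1 2 1 2 3 2 1 2 1 2 1 0 1 2 1 0 1 0 1 0 1 0 1 0 1 2 1 0 1 0 1 0 1 0]
  -> pairs=20 depth=3 groups=12 -> no
String 3 '(()())()(()())()(())()()(()())()()(()())()': depth seq [1 2 1 2 1 0 1 0 1 2 1 2 1 0 1 0 1 2 1 0 1 0 1 0 1 2 1 2 1 0 1 0 1 0 1 2 1 2 1 0 1 0]
  -> pairs=21 depth=2 groups=12 -> no
String 4 '((())(()((()))()()()())(())()(()()()()()()))': depth seq [1 2 3 2 1 2 3 2 3 4 5 4 3 2 3 2 3 2 3 2 3 2 1 2 3 2 1 2 1 2 3 2 3 2 3 2 3 2 3 2 3 2 1 0]
  -> pairs=22 depth=5 groups=1 -> no
String 5 '((((())))()()()()()()()()()()()()()()())()': depth seq [1 2 3 4 5 4 3 2 1 2 1 2 1 2 1 2 1 2 1 2 1 2 1 2 1 2 1 2 1 2 1 2 1 2 1 2 1 2 1 0 1 0]
  -> pairs=21 depth=5 groups=2 -> yes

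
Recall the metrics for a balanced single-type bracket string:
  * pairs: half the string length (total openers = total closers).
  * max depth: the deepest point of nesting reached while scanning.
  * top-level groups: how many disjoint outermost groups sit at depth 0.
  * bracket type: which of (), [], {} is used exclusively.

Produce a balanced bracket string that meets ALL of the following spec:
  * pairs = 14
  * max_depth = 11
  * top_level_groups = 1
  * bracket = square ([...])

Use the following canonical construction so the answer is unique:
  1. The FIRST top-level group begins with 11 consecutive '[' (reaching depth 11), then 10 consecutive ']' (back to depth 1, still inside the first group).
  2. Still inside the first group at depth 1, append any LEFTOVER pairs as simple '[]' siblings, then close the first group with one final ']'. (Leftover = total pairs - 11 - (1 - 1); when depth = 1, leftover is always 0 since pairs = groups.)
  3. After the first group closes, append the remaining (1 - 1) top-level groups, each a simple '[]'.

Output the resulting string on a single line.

Spec: pairs=14 depth=11 groups=1
Leftover pairs = 14 - 11 - (1-1) = 3
First group: deep chain of depth 11 + 3 sibling pairs
Remaining 0 groups: simple '[]' each

Answer: [[[[[[[[[[[]]]]]]]]]][][][]]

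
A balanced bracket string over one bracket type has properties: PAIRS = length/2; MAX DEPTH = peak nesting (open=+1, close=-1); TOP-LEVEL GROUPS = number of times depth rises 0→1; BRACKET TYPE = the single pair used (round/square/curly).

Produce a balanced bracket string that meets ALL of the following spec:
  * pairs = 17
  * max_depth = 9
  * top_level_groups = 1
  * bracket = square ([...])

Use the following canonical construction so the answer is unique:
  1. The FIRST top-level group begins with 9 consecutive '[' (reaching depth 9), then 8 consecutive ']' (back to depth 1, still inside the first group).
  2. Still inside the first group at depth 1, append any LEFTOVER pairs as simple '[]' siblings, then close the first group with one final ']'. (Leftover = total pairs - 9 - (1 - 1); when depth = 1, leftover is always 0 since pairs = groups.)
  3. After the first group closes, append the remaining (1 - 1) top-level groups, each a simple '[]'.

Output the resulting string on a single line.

Spec: pairs=17 depth=9 groups=1
Leftover pairs = 17 - 9 - (1-1) = 8
First group: deep chain of depth 9 + 8 sibling pairs
Remaining 0 groups: simple '[]' each

Answer: [[[[[[[[[]]]]]]]][][][][][][][][]]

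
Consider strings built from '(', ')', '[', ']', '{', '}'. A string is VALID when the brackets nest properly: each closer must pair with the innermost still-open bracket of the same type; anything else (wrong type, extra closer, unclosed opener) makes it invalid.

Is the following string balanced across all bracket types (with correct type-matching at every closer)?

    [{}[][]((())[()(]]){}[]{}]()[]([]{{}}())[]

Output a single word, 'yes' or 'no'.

Answer: no

Derivation:
pos 0: push '['; stack = [
pos 1: push '{'; stack = [{
pos 2: '}' matches '{'; pop; stack = [
pos 3: push '['; stack = [[
pos 4: ']' matches '['; pop; stack = [
pos 5: push '['; stack = [[
pos 6: ']' matches '['; pop; stack = [
pos 7: push '('; stack = [(
pos 8: push '('; stack = [((
pos 9: push '('; stack = [(((
pos 10: ')' matches '('; pop; stack = [((
pos 11: ')' matches '('; pop; stack = [(
pos 12: push '['; stack = [([
pos 13: push '('; stack = [([(
pos 14: ')' matches '('; pop; stack = [([
pos 15: push '('; stack = [([(
pos 16: saw closer ']' but top of stack is '(' (expected ')') → INVALID
Verdict: type mismatch at position 16: ']' closes '(' → no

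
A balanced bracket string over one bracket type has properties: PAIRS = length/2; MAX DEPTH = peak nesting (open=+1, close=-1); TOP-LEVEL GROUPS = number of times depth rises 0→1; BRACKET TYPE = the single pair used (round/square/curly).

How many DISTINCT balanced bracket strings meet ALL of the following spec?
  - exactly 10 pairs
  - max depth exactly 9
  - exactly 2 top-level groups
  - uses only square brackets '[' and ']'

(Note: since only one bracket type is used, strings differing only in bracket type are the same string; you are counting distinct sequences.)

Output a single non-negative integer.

Spec: pairs=10 depth=9 groups=2
Count(depth <= 9) = 4862
Count(depth <= 8) = 4860
Count(depth == 9) = 4862 - 4860 = 2

Answer: 2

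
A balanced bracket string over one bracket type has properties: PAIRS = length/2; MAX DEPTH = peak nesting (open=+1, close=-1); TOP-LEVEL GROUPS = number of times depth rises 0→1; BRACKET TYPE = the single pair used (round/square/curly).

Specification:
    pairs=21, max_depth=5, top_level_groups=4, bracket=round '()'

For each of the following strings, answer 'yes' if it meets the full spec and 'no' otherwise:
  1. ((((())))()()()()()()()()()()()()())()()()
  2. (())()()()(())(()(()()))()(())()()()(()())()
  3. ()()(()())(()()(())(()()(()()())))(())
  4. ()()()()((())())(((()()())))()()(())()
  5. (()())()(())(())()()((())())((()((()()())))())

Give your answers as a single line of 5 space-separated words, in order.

String 1 '((((())))()()()()()()()()()()()()())()()()': depth seq [1 2 3 4 5 4 3 2 1 2 1 2 1 2 1 2 1 2 1 2 1 2 1 2 1 2 1 2 1 2 1 2 1 2 1 0 1 0 1 0 1 0]
  -> pairs=21 depth=5 groups=4 -> yes
String 2 '(())()()()(())(()(()()))()(())()()()(()())()': depth seq [1 2 1 0 1 0 1 0 1 0 1 2 1 0 1 2 1 2 3 2 3 2 1 0 1 0 1 2 1 0 1 0 1 0 1 0 1 2 1 2 1 0 1 0]
  -> pairs=22 depth=3 groups=13 -> no
String 3 '()()(()())(()()(())(()()(()()())))(())': depth seq [1 0 1 0 1 2 1 2 1 0 1 2 1 2 1 2 3 2 1 2 3 2 3 2 3 4 3 4 3 4 3 2 1 0 1 2 1 0]
  -> pairs=19 depth=4 groups=5 -> no
String 4 '()()()()((())())(((()()())))()()(())()': depth seq [1 0 1 0 1 0 1 0 1 2 3 2 1 2 1 0 1 2 3 4 3 4 3 4 3 2 1 0 1 0 1 0 1 2 1 0 1 0]
  -> pairs=19 depth=4 groups=10 -> no
String 5 '(()())()(())(())()()((())())((()((()()())))())': depth seq [1 2 1 2 1 0 1 0 1 2 1 0 1 2 1 0 1 0 1 0 1 2 3 2 1 2 1 0 1 2 3 2 3 4 5 4 5 4 5 4 3 2 1 2 1 0]
  -> pairs=23 depth=5 groups=8 -> no

Answer: yes no no no no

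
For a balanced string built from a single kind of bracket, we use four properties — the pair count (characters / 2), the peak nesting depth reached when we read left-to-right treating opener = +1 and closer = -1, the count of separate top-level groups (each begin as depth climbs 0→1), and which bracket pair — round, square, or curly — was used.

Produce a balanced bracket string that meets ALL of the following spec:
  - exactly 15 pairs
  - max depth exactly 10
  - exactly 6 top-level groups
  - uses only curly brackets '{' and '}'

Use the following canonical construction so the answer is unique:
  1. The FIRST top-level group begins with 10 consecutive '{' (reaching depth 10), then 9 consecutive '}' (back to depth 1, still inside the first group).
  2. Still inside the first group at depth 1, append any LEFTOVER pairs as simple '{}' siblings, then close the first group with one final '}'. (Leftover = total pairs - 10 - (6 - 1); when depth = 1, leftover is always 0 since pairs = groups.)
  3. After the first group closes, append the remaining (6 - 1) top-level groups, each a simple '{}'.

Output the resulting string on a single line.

Answer: {{{{{{{{{{}}}}}}}}}}{}{}{}{}{}

Derivation:
Spec: pairs=15 depth=10 groups=6
Leftover pairs = 15 - 10 - (6-1) = 0
First group: deep chain of depth 10 + 0 sibling pairs
Remaining 5 groups: simple '{}' each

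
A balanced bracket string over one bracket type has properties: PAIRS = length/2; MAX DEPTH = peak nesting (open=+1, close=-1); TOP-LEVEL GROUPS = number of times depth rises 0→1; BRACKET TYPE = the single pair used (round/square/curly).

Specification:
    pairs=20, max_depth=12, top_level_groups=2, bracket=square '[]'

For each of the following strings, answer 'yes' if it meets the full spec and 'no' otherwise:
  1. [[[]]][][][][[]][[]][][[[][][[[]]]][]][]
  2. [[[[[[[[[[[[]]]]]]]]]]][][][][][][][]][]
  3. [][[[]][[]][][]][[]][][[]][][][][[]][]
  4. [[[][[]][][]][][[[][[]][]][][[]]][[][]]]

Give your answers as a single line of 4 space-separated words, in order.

Answer: no yes no no

Derivation:
String 1 '[[[]]][][][][[]][[]][][[[][][[[]]]][]][]': depth seq [1 2 3 2 1 0 1 0 1 0 1 0 1 2 1 0 1 2 1 0 1 0 1 2 3 2 3 2 3 4 5 4 3 2 1 2 1 0 1 0]
  -> pairs=20 depth=5 groups=9 -> no
String 2 '[[[[[[[[[[[[]]]]]]]]]]][][][][][][][]][]': depth seq [1 2 3 4 5 6 7 8 9 10 11 12 11 10 9 8 7 6 5 4 3 2 1 2 1 2 1 2 1 2 1 2 1 2 1 2 1 0 1 0]
  -> pairs=20 depth=12 groups=2 -> yes
String 3 '[][[[]][[]][][]][[]][][[]][][][][[]][]': depth seq [1 0 1 2 3 2 1 2 3 2 1 2 1 2 1 0 1 2 1 0 1 0 1 2 1 0 1 0 1 0 1 0 1 2 1 0 1 0]
  -> pairs=19 depth=3 groups=10 -> no
String 4 '[[[][[]][][]][][[[][[]][]][][[]]][[][]]]': depth seq [1 2 3 2 3 4 3 2 3 2 3 2 1 2 1 2 3 4 3 4 5 4 3 4 3 2 3 2 3 4 3 2 1 2 3 2 3 2 1 0]
  -> pairs=20 depth=5 groups=1 -> no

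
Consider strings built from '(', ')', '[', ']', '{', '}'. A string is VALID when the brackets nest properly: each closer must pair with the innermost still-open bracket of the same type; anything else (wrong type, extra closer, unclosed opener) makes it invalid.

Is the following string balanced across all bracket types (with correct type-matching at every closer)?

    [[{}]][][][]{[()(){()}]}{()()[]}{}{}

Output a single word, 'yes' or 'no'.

pos 0: push '['; stack = [
pos 1: push '['; stack = [[
pos 2: push '{'; stack = [[{
pos 3: '}' matches '{'; pop; stack = [[
pos 4: ']' matches '['; pop; stack = [
pos 5: ']' matches '['; pop; stack = (empty)
pos 6: push '['; stack = [
pos 7: ']' matches '['; pop; stack = (empty)
pos 8: push '['; stack = [
pos 9: ']' matches '['; pop; stack = (empty)
pos 10: push '['; stack = [
pos 11: ']' matches '['; pop; stack = (empty)
pos 12: push '{'; stack = {
pos 13: push '['; stack = {[
pos 14: push '('; stack = {[(
pos 15: ')' matches '('; pop; stack = {[
pos 16: push '('; stack = {[(
pos 17: ')' matches '('; pop; stack = {[
pos 18: push '{'; stack = {[{
pos 19: push '('; stack = {[{(
pos 20: ')' matches '('; pop; stack = {[{
pos 21: '}' matches '{'; pop; stack = {[
pos 22: ']' matches '['; pop; stack = {
pos 23: '}' matches '{'; pop; stack = (empty)
pos 24: push '{'; stack = {
pos 25: push '('; stack = {(
pos 26: ')' matches '('; pop; stack = {
pos 27: push '('; stack = {(
pos 28: ')' matches '('; pop; stack = {
pos 29: push '['; stack = {[
pos 30: ']' matches '['; pop; stack = {
pos 31: '}' matches '{'; pop; stack = (empty)
pos 32: push '{'; stack = {
pos 33: '}' matches '{'; pop; stack = (empty)
pos 34: push '{'; stack = {
pos 35: '}' matches '{'; pop; stack = (empty)
end: stack empty → VALID
Verdict: properly nested → yes

Answer: yes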